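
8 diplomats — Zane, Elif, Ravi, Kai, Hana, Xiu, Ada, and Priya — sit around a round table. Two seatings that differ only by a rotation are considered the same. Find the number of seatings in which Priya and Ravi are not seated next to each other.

3600

Without the restriction there are (7)! = 5040 seatings.
Seatings with Priya beside Ravi: treat them as a block with 2 internal orders, giving 2 × (6)! = 1440.
Subtracting, 5040 − 1440 = 3600.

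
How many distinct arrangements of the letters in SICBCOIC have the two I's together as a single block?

Treat the 2 copies of I as a single block. The multiset to arrange is then {II, B, C, C, C, O, S}, 7 items in all.
That gives (7)!/(3!) = 840 arrangements.

840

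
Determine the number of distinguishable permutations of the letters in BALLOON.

1260

BALLOON has 7 letters with L appearing twice and O appearing twice.
The number of distinct arrangements is 7!/(2!·2!) = 5040/4 = 1260.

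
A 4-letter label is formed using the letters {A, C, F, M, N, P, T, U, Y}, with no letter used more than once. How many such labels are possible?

Choose and order 4 of the 9 symbols: the first letter has 9 options, the next 8, then 7, 6.
That product is 9 × 8 × 7 × 6 = 3024.

3024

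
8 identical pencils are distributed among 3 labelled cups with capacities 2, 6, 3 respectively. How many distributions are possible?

By stars and bars, unrestricted non-negative solutions to x_1+…+x_3 = 8 number C(8+2,2) = 45.
Subtract solutions that violate a single cap (substitute x_i' = x_i − (cap_i+1)): x_1 ≥ 3 gives C(7,2) = 21; x_2 ≥ 7 gives C(3,2) = 3; x_3 ≥ 4 gives C(6,2) = 15. Together 39.
Add back pairs where two caps are both exceeded: 0 + 3 + 0 = 3.
By inclusion–exclusion the count is 45 − 39 + 3 = 9.

9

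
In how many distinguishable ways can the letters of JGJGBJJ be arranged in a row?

The 7 letters of JGJGBJJ have repeats: G appearing twice and J appearing 4 times.
The number of distinct arrangements is 7!/(4!·2!) = 5040/48 = 105.

105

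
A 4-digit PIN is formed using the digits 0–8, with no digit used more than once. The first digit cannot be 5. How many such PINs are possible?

2688

The first digit has 9−1 = 8 choices (anything except 5).
The remaining 3 digits are filled from the other 8 symbols without repetition: 8 × 7 × 6 = 336.
Total: 8 × 336 = 2688.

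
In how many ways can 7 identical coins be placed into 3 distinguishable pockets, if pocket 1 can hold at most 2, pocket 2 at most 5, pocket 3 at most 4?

12

Without the upper bounds there are C(9,2) = 36 ways to split 7 among 3 pockets.
Subtract solutions that violate a single cap (substitute x_i' = x_i − (cap_i+1)): x_1 ≥ 3 gives C(6,2) = 15; x_2 ≥ 6 gives C(3,2) = 3; x_3 ≥ 5 gives C(4,2) = 6. Together 24.
No two caps can be exceeded simultaneously, so the pair terms are all 0.
By inclusion–exclusion the count is 36 − 24 + 0 = 12.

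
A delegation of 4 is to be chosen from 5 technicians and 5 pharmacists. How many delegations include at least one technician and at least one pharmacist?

200

Unrestricted: C(10,4) = 210 ways to pick any 4 of the 10.
Selections missing a whole group: no technicians → C(5,4) = 5; no pharmacists → C(5,4) = 5.
Both groups omitted at once is impossible, so 210 − 10 = 200.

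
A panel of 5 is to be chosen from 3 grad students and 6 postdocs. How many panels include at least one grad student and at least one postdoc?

120

Total 5-person selections from all 9: C(9,5) = 126.
Subtract selections that omit an entire group: no grad students → C(6,5) = 6; no postdocs → C(3,5) = 0.
Both groups omitted at once is impossible, so 126 − 6 = 120.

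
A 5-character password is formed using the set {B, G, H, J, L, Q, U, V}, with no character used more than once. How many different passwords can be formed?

6720

With no repetition, fill the 5 characters in order: 8 choices, then 7, down to 4.
That product is 8 × 7 × 6 × 5 × 4 = 6720.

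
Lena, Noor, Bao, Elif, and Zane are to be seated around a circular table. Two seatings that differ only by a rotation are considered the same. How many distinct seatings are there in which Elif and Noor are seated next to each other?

12

Treat {Elif, Noor} as one unit (2 internal orders) and seat the resulting 4 units around the table: (3)! circular arrangements.
So 2 × (3)! = 2 × 6 = 12.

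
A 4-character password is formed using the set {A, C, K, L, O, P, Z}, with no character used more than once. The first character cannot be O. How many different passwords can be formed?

720

The first character has 7−1 = 6 choices (anything except O).
The remaining 3 characters are filled from the other 6 symbols without repetition: 6 × 5 × 4 = 120.
Total: 6 × 120 = 720.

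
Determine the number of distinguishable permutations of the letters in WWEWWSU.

210

Letter multiplicities in WWEWWSU: E×1, S×1, U×1, W×4.
So there are 7! / (4!) = 210 distinguishable arrangements.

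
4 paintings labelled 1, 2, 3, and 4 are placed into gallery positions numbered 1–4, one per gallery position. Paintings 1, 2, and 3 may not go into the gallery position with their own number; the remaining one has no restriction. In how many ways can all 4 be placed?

11

Let Aᵢ (for i ∈ {1, 2, 3}) be the placements that put painting i in its forbidden gallery position. Any j of these fix j positions, leaving (4−j)! ways to fill the rest, and there are C(3,j) ways to pick which j.
By inclusion–exclusion, the number of valid placements is Σ_{j=0}^{3} (−1)^j C(3,j)·(4−j)!.
Computing: 24 − 18 + 6 − 1 = 11.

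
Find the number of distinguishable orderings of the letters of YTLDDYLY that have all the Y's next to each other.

180

Treat the 3 copies of Y as a single block. The multiset to arrange is then {YYY, D, D, L, L, T}, 6 items in all.
That gives (6)!/(2!·2!) = 180 arrangements.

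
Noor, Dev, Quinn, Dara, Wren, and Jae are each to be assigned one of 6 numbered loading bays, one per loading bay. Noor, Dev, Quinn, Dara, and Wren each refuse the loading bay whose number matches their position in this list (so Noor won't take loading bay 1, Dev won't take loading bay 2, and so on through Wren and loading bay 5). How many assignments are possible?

Let Aᵢ (for 1 ≤ i ≤ 5) be the placements that put person i in their forbidden loading bay. Any j of these fix j positions, leaving (6−j)! ways to fill the rest, and there are C(5,j) ways to pick which j.
By inclusion–exclusion, the number of valid placements is Σ_{j=0}^{5} (−1)^j C(5,j)·(6−j)!.
Computing: 720 − 600 + 240 − 60 + 10 − 1 = 309.

309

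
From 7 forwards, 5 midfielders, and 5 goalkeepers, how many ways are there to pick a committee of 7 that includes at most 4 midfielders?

Split by how many midfielders are chosen (0 through 4).
Sum: C(5,0)·C(12,7) + C(5,1)·C(12,6) + C(5,2)·C(12,5) + C(5,3)·C(12,4) + C(5,4)·C(12,3) = 792 + 4620 + 7920 + 4950 + 1100 = 19382.

19382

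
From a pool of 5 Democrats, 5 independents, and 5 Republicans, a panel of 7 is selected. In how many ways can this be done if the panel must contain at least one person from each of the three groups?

Total 7-person selections from all 15: C(15,7) = 6435.
Subtract selections that omit an entire group: no Democrats → C(10,7) = 120; no independents → C(10,7) = 120; no Republicans → C(10,7) = 120.
Add back selections omitting two groups (i.e. drawn from a single group): C(5,7) + C(5,7) + C(5,7) = 0.
By inclusion–exclusion: 6435 − 360 + 0 = 6075.

6075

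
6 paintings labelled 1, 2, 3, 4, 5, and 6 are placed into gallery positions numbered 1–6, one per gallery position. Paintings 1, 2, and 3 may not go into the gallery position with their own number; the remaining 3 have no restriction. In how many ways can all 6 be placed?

Let Aᵢ (for i ∈ {1, 2, 3}) be the placements that put painting i in its forbidden gallery position. Any j of these fix j positions, leaving (6−j)! ways to fill the rest, and there are C(3,j) ways to pick which j.
By inclusion–exclusion, the number of valid placements is Σ_{j=0}^{3} (−1)^j C(3,j)·(6−j)!.
Computing: 720 − 360 + 72 − 6 = 426.

426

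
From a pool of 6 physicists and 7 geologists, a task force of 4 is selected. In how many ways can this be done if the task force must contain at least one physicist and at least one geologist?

665

Total 4-person selections from all 13: C(13,4) = 715.
Selections missing a whole group: no physicists → C(7,4) = 35; no geologists → C(6,4) = 15.
Both groups omitted at once is impossible, so 715 − 50 = 665.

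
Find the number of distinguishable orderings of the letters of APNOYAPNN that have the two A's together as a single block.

Treat the 2 copies of A as a single block. The multiset to arrange is then {AA, N, N, N, O, P, P, Y}, 8 items in all.
That gives (8)!/(3!·2!) = 3360 arrangements.

3360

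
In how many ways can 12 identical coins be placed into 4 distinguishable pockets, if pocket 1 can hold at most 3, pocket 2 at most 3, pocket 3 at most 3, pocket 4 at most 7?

32

By stars and bars, unrestricted non-negative solutions to x_1+…+x_4 = 12 number C(12+3,3) = 455.
Subtract solutions that violate a single cap (substitute x_i' = x_i − (cap_i+1)): x_1 ≥ 4 gives C(11,3) = 165; x_2 ≥ 4 gives C(11,3) = 165; x_3 ≥ 4 gives C(11,3) = 165; x_4 ≥ 8 gives C(7,3) = 35. Together 530.
Add back pairs where two caps are both exceeded: 35 + 35 + 1 + 35 + 1 + 1 = 108.
Subtract triples: 1 + 0 + 0 + 0 = 1.
By inclusion–exclusion the count is 455 − 530 + 108 − 1 = 32.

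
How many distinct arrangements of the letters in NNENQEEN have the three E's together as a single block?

Treat the 3 copies of E as a single block. The multiset to arrange is then {EEE, N, N, N, N, Q}, 6 items in all.
That gives (6)!/(4!) = 30 arrangements.

30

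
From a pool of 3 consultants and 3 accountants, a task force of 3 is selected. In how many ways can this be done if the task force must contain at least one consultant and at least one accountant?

18

Unrestricted: C(6,3) = 20 ways to pick any 3 of the 6.
Selections missing a whole group: no consultants → C(3,3) = 1; no accountants → C(3,3) = 1.
Both groups omitted at once is impossible, so 20 − 2 = 18.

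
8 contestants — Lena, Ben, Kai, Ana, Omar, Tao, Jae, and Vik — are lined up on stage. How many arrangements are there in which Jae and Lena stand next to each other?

Treat {Jae, Lena} as a single unit. There are 7 units to order, and the pair itself can be ordered 2 ways.
So the count is 2·(7)! = 10080.

10080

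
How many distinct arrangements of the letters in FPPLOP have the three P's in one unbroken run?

Treat the 3 copies of P as a single block. The multiset to arrange is then {PPP, F, L, O}, 4 items in all.
All 4 items are distinct, so there are (4)! = 24 arrangements.

24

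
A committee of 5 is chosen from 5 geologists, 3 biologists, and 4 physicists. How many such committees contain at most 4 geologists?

791

Split by how many geologists are chosen (0 through 4).
Sum: C(5,0)·C(7,5) + C(5,1)·C(7,4) + C(5,2)·C(7,3) + C(5,3)·C(7,2) + C(5,4)·C(7,1) = 21 + 175 + 350 + 210 + 35 = 791.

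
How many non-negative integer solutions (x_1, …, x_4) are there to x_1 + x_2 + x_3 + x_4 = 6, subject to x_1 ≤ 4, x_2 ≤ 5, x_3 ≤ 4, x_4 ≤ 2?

55

By stars and bars, unrestricted non-negative solutions to x_1+…+x_4 = 6 number C(6+3,3) = 84.
Subtract solutions that violate a single cap (substitute x_i' = x_i − (cap_i+1)): x_1 ≥ 5 gives C(4,3) = 4; x_2 ≥ 6 gives C(3,3) = 1; x_3 ≥ 5 gives C(4,3) = 4; x_4 ≥ 3 gives C(6,3) = 20. Together 29.
No two caps can be exceeded simultaneously, so the pair terms are all 0.
By inclusion–exclusion the count is 84 − 29 + 0 = 55.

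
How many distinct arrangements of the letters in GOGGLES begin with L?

120

With the first slot taken by L, it remains to arrange the other 6 letters (GOGGES).
Those 6 letters have G appearing 3 times, giving (6)!/(3!) = 120.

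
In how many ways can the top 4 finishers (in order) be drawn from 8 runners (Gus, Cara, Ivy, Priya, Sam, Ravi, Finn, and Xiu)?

1680

There are 8 choices for 1st place, 7 for 2nd, and so on down to 5 for position 4.
That gives 8 × 7 × 6 × 5 = 1680.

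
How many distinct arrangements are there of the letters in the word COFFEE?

Letter multiplicities in COFFEE: C×1, E×2, F×2, O×1.
Dividing 6! = 720 by 2!·2! = 4 for the repeated letters gives 180.

180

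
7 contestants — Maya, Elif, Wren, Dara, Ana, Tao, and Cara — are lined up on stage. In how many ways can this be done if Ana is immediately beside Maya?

Treat {Ana, Maya} as a single unit. There are 6 units to order, and the pair itself can be ordered 2 ways.
That gives 2 × 6! = 2 × 720 = 1440.

1440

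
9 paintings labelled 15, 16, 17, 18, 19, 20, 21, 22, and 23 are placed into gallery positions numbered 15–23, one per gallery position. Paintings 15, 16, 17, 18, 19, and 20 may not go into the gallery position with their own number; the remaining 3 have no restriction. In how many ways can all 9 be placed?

183822

Let Aᵢ (for 15 ≤ i ≤ 20) be the placements that put painting i in its forbidden gallery position. Any j of these fix j positions, leaving (9−j)! ways to fill the rest, and there are C(6,j) ways to pick which j.
By inclusion–exclusion, the number of valid placements is Σ_{j=0}^{6} (−1)^j C(6,j)·(9−j)!.
Computing: 362880 − 241920 + 75600 − 14400 + 1800 − 144 + 6 = 183822.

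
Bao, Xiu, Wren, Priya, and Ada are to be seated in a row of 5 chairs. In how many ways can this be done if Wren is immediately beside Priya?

Glue Wren and Priya into one block (2 internal orders), leaving 4 units to arrange in a row.
So the count is 2·(4)! = 48.

48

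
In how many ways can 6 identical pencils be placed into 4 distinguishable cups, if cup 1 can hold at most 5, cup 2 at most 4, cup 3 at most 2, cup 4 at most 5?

58

By stars and bars, unrestricted non-negative solutions to x_1+…+x_4 = 6 number C(6+3,3) = 84.
Subtract solutions that violate a single cap (substitute x_i' = x_i − (cap_i+1)): x_1 ≥ 6 gives C(3,3) = 1; x_2 ≥ 5 gives C(4,3) = 4; x_3 ≥ 3 gives C(6,3) = 20; x_4 ≥ 6 gives C(3,3) = 1. Together 26.
No two caps can be exceeded simultaneously, so the pair terms are all 0.
By inclusion–exclusion the count is 84 − 26 + 0 = 58.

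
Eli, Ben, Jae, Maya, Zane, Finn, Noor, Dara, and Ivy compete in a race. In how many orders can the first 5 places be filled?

15120

This is an ordered selection of 5 from 9: P(9,5).
That gives 9 × 8 × 7 × 6 × 5 = 15120.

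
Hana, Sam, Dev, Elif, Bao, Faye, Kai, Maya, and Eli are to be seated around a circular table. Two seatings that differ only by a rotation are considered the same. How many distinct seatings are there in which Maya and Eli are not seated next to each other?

Without the restriction there are (8)! = 40320 seatings.
Those with Maya next to Eli: fuse the pair into one unit and seat 8 units around a circle — 2·(7)! = 10080.
Subtracting, 40320 − 10080 = 30240.

30240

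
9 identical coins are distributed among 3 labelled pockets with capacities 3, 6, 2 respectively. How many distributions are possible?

6

By stars and bars, unrestricted non-negative solutions to x_1+…+x_3 = 9 number C(9+2,2) = 55.
Subtract solutions that violate a single cap (substitute x_i' = x_i − (cap_i+1)): x_1 ≥ 4 gives C(7,2) = 21; x_2 ≥ 7 gives C(4,2) = 6; x_3 ≥ 3 gives C(8,2) = 28. Together 55.
Add back pairs where two caps are both exceeded: 0 + 6 + 0 = 6.
By inclusion–exclusion the count is 55 − 55 + 6 = 6.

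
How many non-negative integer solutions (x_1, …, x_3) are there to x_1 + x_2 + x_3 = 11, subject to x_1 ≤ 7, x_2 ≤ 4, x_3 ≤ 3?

By stars and bars, unrestricted non-negative solutions to x_1+…+x_3 = 11 number C(11+2,2) = 78.
Subtract solutions that violate a single cap (substitute x_i' = x_i − (cap_i+1)): x_1 ≥ 8 gives C(5,2) = 10; x_2 ≥ 5 gives C(8,2) = 28; x_3 ≥ 4 gives C(9,2) = 36. Together 74.
Add back pairs where two caps are both exceeded: 0 + 0 + 6 = 6.
By inclusion–exclusion the count is 78 − 74 + 6 = 10.

10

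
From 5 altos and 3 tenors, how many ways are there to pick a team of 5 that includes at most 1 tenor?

16

Split by how many tenors are chosen (0 through 1).
Sum: C(3,0)·C(5,5) + C(3,1)·C(5,4) = 1 + 15 = 16.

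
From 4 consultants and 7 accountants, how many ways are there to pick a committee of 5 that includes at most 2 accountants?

91

Split by how many accountants are chosen (0 through 2).
Sum: C(7,0)·C(4,5) + C(7,1)·C(4,4) + C(7,2)·C(4,3) = 0 + 7 + 84 = 91.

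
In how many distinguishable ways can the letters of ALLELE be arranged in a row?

60

ALLELE has 6 letters with E appearing twice and L appearing 3 times.
So there are 6! / (3!·2!) = 60 distinguishable arrangements.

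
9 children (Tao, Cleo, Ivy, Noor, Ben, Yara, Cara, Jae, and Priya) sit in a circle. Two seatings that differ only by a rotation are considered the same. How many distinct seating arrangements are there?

40320

Seat Tao anywhere (absorbing the rotational symmetry), then permute the other 8: (8)! = 40320.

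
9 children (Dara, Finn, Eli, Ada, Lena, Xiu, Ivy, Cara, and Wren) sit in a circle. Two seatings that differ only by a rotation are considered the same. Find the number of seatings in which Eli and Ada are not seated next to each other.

30240

Without the restriction there are (8)! = 40320 seatings.
Those with Eli next to Ada: fuse the pair into one unit and seat 8 units around a circle — 2·(7)! = 10080.
Subtracting, 40320 − 10080 = 30240.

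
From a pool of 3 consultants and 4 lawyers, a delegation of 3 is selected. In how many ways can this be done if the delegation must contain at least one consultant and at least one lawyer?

With no constraint there are C(7,3) = 35 possible selections.
Selections missing a whole group: no consultants → C(4,3) = 4; no lawyers → C(3,3) = 1.
Both groups omitted at once is impossible, so 35 − 5 = 30.

30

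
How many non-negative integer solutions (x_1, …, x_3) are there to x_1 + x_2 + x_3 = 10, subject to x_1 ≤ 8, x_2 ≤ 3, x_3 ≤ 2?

9

Ignoring the caps, the number of non-negative solutions to x_1+…+x_3 = 10 is C(12,2) = 66.
Subtract solutions that violate a single cap (substitute x_i' = x_i − (cap_i+1)): x_1 ≥ 9 gives C(3,2) = 3; x_2 ≥ 4 gives C(8,2) = 28; x_3 ≥ 3 gives C(9,2) = 36. Together 67.
Add back pairs where two caps are both exceeded: 0 + 0 + 10 = 10.
By inclusion–exclusion the count is 66 − 67 + 10 = 9.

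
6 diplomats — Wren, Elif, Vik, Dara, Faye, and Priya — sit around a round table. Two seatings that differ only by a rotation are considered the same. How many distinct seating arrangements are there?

120

Around a circle, 6 distinct people have 6!/6 = (5)! = 120 rotationally distinct seatings.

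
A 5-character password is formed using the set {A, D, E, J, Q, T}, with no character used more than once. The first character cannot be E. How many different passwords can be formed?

The first character has 6−1 = 5 choices (anything except E).
The remaining 4 characters are filled from the other 5 symbols without repetition: 5 × 4 × 3 × 2 = 120.
Total: 5 × 120 = 600.

600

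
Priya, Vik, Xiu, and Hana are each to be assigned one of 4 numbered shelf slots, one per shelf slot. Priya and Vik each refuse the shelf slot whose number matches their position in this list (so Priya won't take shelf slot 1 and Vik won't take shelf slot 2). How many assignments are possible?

14

Let Aᵢ (for i ∈ {1, 2}) be the placements that put person i in their forbidden shelf slot. Any j of these fix j positions, leaving (4−j)! ways to fill the rest, and there are C(2,j) ways to pick which j.
By inclusion–exclusion, the number of valid placements is Σ_{j=0}^{2} (−1)^j C(2,j)·(4−j)!.
Computing: 24 − 12 + 2 = 14.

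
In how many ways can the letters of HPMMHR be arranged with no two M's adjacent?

There are 6!/(2!·2!) = 180 arrangements of HPMMHR in total.
If the two M's are adjacent, glue them into one block, leaving 5 items to arrange: (5)!/(2!) = 60 ways.
Subtracting, 180 − 60 = 120 arrangements keep the M's apart.

120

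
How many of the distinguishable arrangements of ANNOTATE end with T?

With the last slot taken by T, it remains to arrange the other 7 letters (ANNOATE).
Those 7 letters have A appearing twice and N appearing twice, giving (7)!/(2!·2!) = 1260.

1260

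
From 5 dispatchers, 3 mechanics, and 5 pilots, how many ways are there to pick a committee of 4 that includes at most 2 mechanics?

705

Split by how many mechanics are chosen (0 through 2).
Sum: C(3,0)·C(10,4) + C(3,1)·C(10,3) + C(3,2)·C(10,2) = 210 + 360 + 135 = 705.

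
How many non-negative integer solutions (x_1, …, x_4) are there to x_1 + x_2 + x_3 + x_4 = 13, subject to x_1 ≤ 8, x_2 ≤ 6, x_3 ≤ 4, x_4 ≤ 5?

171

Without the upper bounds there are C(16,3) = 560 ways to split 13 among 4 variables.
Subtract solutions that violate a single cap (substitute x_i' = x_i − (cap_i+1)): x_1 ≥ 9 gives C(7,3) = 35; x_2 ≥ 7 gives C(9,3) = 84; x_3 ≥ 5 gives C(11,3) = 165; x_4 ≥ 6 gives C(10,3) = 120. Together 404.
Add back pairs where two caps are both exceeded: 0 + 0 + 0 + 4 + 1 + 10 = 15.
By inclusion–exclusion the count is 560 − 404 + 15 = 171.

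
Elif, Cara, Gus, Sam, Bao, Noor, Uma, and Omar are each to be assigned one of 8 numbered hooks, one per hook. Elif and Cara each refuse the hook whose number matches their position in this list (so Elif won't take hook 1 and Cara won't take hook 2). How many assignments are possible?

30960

Let Aᵢ (for i ∈ {1, 2}) be the placements that put person i in their forbidden hook. Any j of these fix j positions, leaving (8−j)! ways to fill the rest, and there are C(2,j) ways to pick which j.
By inclusion–exclusion, the number of valid placements is Σ_{j=0}^{2} (−1)^j C(2,j)·(8−j)!.
Computing: 40320 − 10080 + 720 = 30960.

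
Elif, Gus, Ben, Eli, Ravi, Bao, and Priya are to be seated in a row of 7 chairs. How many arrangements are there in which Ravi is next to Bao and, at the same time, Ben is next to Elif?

Treat {Ravi,Bao} as one block (2 orders) and {Ben,Elif} as another (2 orders).
That leaves 5 units to arrange: 2 × 2 × 5! = 4 × 120 = 480.

480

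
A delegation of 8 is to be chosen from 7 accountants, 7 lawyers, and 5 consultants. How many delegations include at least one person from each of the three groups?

Total 8-person selections from all 19: C(19,8) = 75582.
Subtract selections that omit an entire group: no accountants → C(12,8) = 495; no lawyers → C(12,8) = 495; no consultants → C(14,8) = 3003.
Add back selections omitting two groups (i.e. drawn from a single group): C(7,8) + C(7,8) + C(5,8) = 0.
By inclusion–exclusion: 75582 − 3993 + 0 = 71589.

71589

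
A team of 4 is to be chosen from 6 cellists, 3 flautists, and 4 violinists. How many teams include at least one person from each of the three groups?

Unrestricted: C(13,4) = 715 ways to pick any 4 of the 13.
Subtract selections that omit an entire group: no cellists → C(7,4) = 35; no flautists → C(10,4) = 210; no violinists → C(9,4) = 126.
Add back selections omitting two groups (i.e. drawn from a single group): C(6,4) + C(3,4) + C(4,4) = 16.
By inclusion–exclusion: 715 − 371 + 16 = 360.

360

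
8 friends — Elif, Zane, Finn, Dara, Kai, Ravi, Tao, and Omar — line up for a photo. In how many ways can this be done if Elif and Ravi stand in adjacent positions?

Treat {Elif, Ravi} as a single unit. There are 7 units to order, and the pair itself can be ordered 2 ways.
So the count is 2·(7)! = 10080.

10080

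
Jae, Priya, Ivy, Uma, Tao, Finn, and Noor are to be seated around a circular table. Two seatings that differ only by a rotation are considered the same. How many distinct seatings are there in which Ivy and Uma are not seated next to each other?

480

All circular seatings of 7 people number (6)! = 720.
Seatings with Ivy beside Uma: treat them as a block with 2 internal orders, giving 2 × (5)! = 240.
Subtracting, 720 − 240 = 480.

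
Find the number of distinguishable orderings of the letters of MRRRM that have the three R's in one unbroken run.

Treat the 3 copies of R as a single block. The multiset to arrange is then {RRR, M, M}, 3 items in all.
That gives (3)!/(2!) = 3 arrangements.

3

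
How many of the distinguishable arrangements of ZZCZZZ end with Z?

With the last slot taken by Z, it remains to arrange the other 5 letters (ZCZZZ).
Those 5 letters have Z appearing 4 times, giving (5)!/(4!) = 5.

5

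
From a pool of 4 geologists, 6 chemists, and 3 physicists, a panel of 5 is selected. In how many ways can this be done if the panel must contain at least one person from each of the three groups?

Total 5-person selections from all 13: C(13,5) = 1287.
Selections missing a whole group: no geologists → C(9,5) = 126; no chemists → C(7,5) = 21; no physicists → C(10,5) = 252.
Add back selections omitting two groups (i.e. drawn from a single group): C(4,5) + C(6,5) + C(3,5) = 6.
By inclusion–exclusion: 1287 − 399 + 6 = 894.

894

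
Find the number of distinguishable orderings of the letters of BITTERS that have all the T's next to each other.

720

Treat the 2 copies of T as a single block. The multiset to arrange is then {TT, B, E, I, R, S}, 6 items in all.
All 6 items are distinct, so there are (6)! = 720 arrangements.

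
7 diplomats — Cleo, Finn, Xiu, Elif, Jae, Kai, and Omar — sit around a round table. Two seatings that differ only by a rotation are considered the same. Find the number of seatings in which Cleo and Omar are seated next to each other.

Glue Cleo and Omar into a block (2 internal orders). Seating 6 units around a circle gives (5)! arrangements.
So 2 × (5)! = 2 × 120 = 240.

240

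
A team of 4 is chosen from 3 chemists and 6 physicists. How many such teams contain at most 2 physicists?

51

Split by how many physicists are chosen (0 through 2).
Sum: C(6,0)·C(3,4) + C(6,1)·C(3,3) + C(6,2)·C(3,2) = 0 + 6 + 45 = 51.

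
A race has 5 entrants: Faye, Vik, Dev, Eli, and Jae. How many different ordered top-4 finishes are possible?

This is an ordered selection of 4 from 5: P(5,4).
That gives 5 × 4 × 3 × 2 = 120.

120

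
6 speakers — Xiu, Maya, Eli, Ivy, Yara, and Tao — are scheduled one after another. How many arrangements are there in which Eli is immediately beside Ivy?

Glue Eli and Ivy into one block (2 internal orders), leaving 5 units to arrange in a row.
So the count is 2·(5)! = 240.

240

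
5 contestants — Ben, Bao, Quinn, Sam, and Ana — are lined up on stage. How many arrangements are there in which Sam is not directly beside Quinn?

There are 5! = 120 arrangements in all. If Sam and Quinn are adjacent, merging them into one block gives 2·(4)! = 48 arrangements.
Complementary counting: 120 − 48 = 72.

72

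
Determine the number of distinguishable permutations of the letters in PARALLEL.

Letter multiplicities in PARALLEL: A×2, E×1, L×3, P×1, R×1.
Dividing 8! = 40320 by 3!·2! = 12 for the repeated letters gives 3360.

3360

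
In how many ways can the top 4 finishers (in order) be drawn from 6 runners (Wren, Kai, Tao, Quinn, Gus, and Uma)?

360

There are 6 choices for 1st place, 5 for 2nd, and so on down to 3 for position 4.
That gives 6 × 5 × 4 × 3 = 360.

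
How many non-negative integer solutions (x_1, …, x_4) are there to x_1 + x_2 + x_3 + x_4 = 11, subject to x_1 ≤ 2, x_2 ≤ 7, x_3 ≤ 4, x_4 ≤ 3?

41

By stars and bars, unrestricted non-negative solutions to x_1+…+x_4 = 11 number C(11+3,3) = 364.
Subtract solutions that violate a single cap (substitute x_i' = x_i − (cap_i+1)): x_1 ≥ 3 gives C(11,3) = 165; x_2 ≥ 8 gives C(6,3) = 20; x_3 ≥ 5 gives C(9,3) = 84; x_4 ≥ 4 gives C(10,3) = 120. Together 389.
Add back pairs where two caps are both exceeded: 1 + 20 + 35 + 0 + 0 + 10 = 66.
By inclusion–exclusion the count is 364 − 389 + 66 = 41.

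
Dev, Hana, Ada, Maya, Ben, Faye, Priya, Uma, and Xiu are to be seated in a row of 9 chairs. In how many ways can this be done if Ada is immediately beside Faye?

80640

Place the 7 others and the Ada-Faye pair as 8 objects in a line; the pair has 2 internal arrangements.
So the count is 2·(8)! = 80640.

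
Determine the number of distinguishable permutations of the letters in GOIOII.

60

GOIOII has 6 letters with I appearing 3 times and O appearing twice.
Dividing 6! = 720 by 3!·2! = 12 for the repeated letters gives 60.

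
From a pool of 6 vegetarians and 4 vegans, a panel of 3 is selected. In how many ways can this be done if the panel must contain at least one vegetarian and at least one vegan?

Unrestricted: C(10,3) = 120 ways to pick any 3 of the 10.
Subtract selections that omit an entire group: no vegetarians → C(4,3) = 4; no vegans → C(6,3) = 20.
Both groups omitted at once is impossible, so 120 − 24 = 96.

96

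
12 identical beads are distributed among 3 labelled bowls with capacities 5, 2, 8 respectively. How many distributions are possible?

Ignoring the caps, the number of non-negative solutions to x_1+…+x_3 = 12 is C(14,2) = 91.
Subtract solutions that violate a single cap (substitute x_i' = x_i − (cap_i+1)): x_1 ≥ 6 gives C(8,2) = 28; x_2 ≥ 3 gives C(11,2) = 55; x_3 ≥ 9 gives C(5,2) = 10. Together 93.
Add back pairs where two caps are both exceeded: 10 + 0 + 1 = 11.
By inclusion–exclusion the count is 91 − 93 + 11 = 9.

9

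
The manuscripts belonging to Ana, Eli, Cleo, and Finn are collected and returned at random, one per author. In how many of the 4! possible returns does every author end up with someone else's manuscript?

9

Let Aᵢ be the assignments in which author i gets their own manuscript. We want the size of the complement of A₁∪…∪A_4.
By inclusion–exclusion this is Σ_{j=0}^{4} (−1)^j C(4,j)·(4−j)!.
Computing: 24 − 24 + 12 − 4 + 1 = 9.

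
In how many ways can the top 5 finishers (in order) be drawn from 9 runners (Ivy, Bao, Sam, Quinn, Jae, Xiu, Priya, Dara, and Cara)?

There are 9 choices for 1st place, 8 for 2nd, and so on down to 5 for position 5.
That gives 9 × 8 × 7 × 6 × 5 = 15120.

15120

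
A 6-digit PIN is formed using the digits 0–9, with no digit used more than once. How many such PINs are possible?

151200

Choose and order 6 of the 10 symbols: the first digit has 10 options, the next 9, and so on down to 5.
10 × 9 × 8 × 7 × 6 × 5 = 151200.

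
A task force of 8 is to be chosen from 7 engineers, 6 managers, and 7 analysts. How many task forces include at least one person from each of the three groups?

With no constraint there are C(20,8) = 125970 possible selections.
Subtract selections that omit an entire group: no engineers → C(13,8) = 1287; no managers → C(14,8) = 3003; no analysts → C(13,8) = 1287.
Add back selections omitting two groups (i.e. drawn from a single group): C(7,8) + C(6,8) + C(7,8) = 0.
By inclusion–exclusion: 125970 − 5577 + 0 = 120393.

120393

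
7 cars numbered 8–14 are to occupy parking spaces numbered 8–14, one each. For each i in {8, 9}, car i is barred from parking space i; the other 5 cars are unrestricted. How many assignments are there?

Let Aᵢ (for i ∈ {8, 9}) be the placements that put car i in its forbidden parking space. Any j of these fix j positions, leaving (7−j)! ways to fill the rest, and there are C(2,j) ways to pick which j.
By inclusion–exclusion, the number of valid placements is Σ_{j=0}^{2} (−1)^j C(2,j)·(7−j)!.
Computing: 5040 − 1440 + 120 = 3720.

3720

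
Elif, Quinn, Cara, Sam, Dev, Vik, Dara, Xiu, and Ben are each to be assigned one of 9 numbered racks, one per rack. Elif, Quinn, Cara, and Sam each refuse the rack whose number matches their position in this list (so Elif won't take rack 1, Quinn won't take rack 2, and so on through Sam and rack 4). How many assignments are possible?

Let Aᵢ (for 1 ≤ i ≤ 4) be the placements that put person i in their forbidden rack. Any j of these fix j positions, leaving (9−j)! ways to fill the rest, and there are C(4,j) ways to pick which j.
By inclusion–exclusion, the number of valid placements is Σ_{j=0}^{4} (−1)^j C(4,j)·(9−j)!.
Computing: 362880 − 161280 + 30240 − 2880 + 120 = 229080.

229080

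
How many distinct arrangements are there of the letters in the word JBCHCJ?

JBCHCJ has 6 letters with C appearing twice and J appearing twice.
Dividing 6! = 720 by 2!·2! = 4 for the repeated letters gives 180.

180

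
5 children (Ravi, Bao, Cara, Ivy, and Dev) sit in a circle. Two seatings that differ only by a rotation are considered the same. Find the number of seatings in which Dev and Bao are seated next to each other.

Glue Dev and Bao into a block (2 internal orders). Seating 4 units around a circle gives (3)! arrangements.
So 2 × (3)! = 2 × 6 = 12.

12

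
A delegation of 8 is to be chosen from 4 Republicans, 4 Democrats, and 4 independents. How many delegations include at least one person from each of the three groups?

492

Unrestricted: C(12,8) = 495 ways to pick any 8 of the 12.
Subtract selections that omit an entire group: no Republicans → C(8,8) = 1; no Democrats → C(8,8) = 1; no independents → C(8,8) = 1.
Add back selections omitting two groups (i.e. drawn from a single group): C(4,8) + C(4,8) + C(4,8) = 0.
By inclusion–exclusion: 495 − 3 + 0 = 492.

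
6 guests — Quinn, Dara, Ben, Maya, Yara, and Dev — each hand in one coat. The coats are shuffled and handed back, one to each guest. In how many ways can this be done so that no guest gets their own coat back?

265

This is the derangement count D_6: permutations of 6 items with no fixed point.
By inclusion–exclusion this is Σ_{j=0}^{6} (−1)^j C(6,j)·(6−j)!.
Computing: 720 − 720 + 360 − 120 + 30 − 6 + 1 = 265.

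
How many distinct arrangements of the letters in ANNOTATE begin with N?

1260

Fix N in the first position and arrange the remaining 7 letters.
Those 7 letters have A appearing twice and T appearing twice, giving (7)!/(2!·2!) = 1260.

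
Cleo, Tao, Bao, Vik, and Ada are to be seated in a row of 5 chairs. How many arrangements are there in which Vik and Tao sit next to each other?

Place the 3 others and the Vik-Tao pair as 4 objects in a line; the pair has 2 internal arrangements.
So the count is 2·(4)! = 48.

48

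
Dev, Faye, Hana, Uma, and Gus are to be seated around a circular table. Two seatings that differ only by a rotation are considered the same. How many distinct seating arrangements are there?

Around a circle, 5 distinct people have 5!/5 = (4)! = 24 rotationally distinct seatings.

24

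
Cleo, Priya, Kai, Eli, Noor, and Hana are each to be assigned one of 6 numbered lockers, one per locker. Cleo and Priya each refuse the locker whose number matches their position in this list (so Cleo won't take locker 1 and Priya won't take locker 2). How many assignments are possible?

Let Aᵢ (for i ∈ {1, 2}) be the placements that put person i in their forbidden locker. Any j of these fix j positions, leaving (6−j)! ways to fill the rest, and there are C(2,j) ways to pick which j.
By inclusion–exclusion, the number of valid placements is Σ_{j=0}^{2} (−1)^j C(2,j)·(6−j)!.
Computing: 720 − 240 + 24 = 504.

504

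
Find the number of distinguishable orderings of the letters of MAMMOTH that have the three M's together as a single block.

120

Treat the 3 copies of M as a single block. The multiset to arrange is then {MMM, A, H, O, T}, 5 items in all.
All 5 items are distinct, so there are (5)! = 120 arrangements.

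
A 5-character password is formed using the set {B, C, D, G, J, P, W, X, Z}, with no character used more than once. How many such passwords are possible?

With no repetition, fill the 5 characters in order: 9 choices, then 8, down to 5.
That product is 9 × 8 × 7 × 6 × 5 = 15120.

15120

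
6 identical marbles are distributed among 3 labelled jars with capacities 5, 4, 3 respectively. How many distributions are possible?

18

Without the upper bounds there are C(8,2) = 28 ways to split 6 among 3 jars.
Subtract solutions that violate a single cap (substitute x_i' = x_i − (cap_i+1)): x_1 ≥ 6 gives C(2,2) = 1; x_2 ≥ 5 gives C(3,2) = 3; x_3 ≥ 4 gives C(4,2) = 6. Together 10.
No two caps can be exceeded simultaneously, so the pair terms are all 0.
By inclusion–exclusion the count is 28 − 10 + 0 = 18.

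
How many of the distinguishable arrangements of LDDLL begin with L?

6

Fix L in the first position and arrange the remaining 4 letters.
Those 4 letters have D appearing twice and L appearing twice, giving (4)!/(2!·2!) = 6.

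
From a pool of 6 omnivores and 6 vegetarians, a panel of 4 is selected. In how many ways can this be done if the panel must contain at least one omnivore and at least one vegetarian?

465

With no constraint there are C(12,4) = 495 possible selections.
Selections missing a whole group: no omnivores → C(6,4) = 15; no vegetarians → C(6,4) = 15.
Both groups omitted at once is impossible, so 495 − 30 = 465.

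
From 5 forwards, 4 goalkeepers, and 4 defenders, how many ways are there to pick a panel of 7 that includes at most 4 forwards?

Split by how many forwards are chosen (0 through 4).
Sum: C(5,0)·C(8,7) + C(5,1)·C(8,6) + C(5,2)·C(8,5) + C(5,3)·C(8,4) + C(5,4)·C(8,3) = 8 + 140 + 560 + 700 + 280 = 1688.

1688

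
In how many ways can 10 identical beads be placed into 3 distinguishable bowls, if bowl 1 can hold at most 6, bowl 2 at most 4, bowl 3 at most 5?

20

By stars and bars, unrestricted non-negative solutions to x_1+…+x_3 = 10 number C(10+2,2) = 66.
Subtract solutions that violate a single cap (substitute x_i' = x_i − (cap_i+1)): x_1 ≥ 7 gives C(5,2) = 10; x_2 ≥ 5 gives C(7,2) = 21; x_3 ≥ 6 gives C(6,2) = 15. Together 46.
No two caps can be exceeded simultaneously, so the pair terms are all 0.
By inclusion–exclusion the count is 66 − 46 + 0 = 20.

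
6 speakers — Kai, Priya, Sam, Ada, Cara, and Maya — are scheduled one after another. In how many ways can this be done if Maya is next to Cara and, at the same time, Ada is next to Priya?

Treat {Maya,Cara} as one block (2 orders) and {Ada,Priya} as another (2 orders).
That leaves 4 units to arrange: 2 × 2 × 4! = 4 × 24 = 96.

96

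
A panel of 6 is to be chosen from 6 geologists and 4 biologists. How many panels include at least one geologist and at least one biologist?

209

Total 6-person selections from all 10: C(10,6) = 210.
Subtract selections that omit an entire group: no geologists → C(4,6) = 0; no biologists → C(6,6) = 1.
Both groups omitted at once is impossible, so 210 − 1 = 209.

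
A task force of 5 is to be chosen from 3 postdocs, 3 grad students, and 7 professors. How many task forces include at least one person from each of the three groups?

798

Total 5-person selections from all 13: C(13,5) = 1287.
Subtract selections that omit an entire group: no postdocs → C(10,5) = 252; no grad students → C(10,5) = 252; no professors → C(6,5) = 6.
Add back selections omitting two groups (i.e. drawn from a single group): C(3,5) + C(3,5) + C(7,5) = 21.
By inclusion–exclusion: 1287 − 510 + 21 = 798.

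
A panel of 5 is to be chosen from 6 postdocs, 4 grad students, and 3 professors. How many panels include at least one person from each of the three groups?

894

With no constraint there are C(13,5) = 1287 possible selections.
Subtract selections that omit an entire group: no postdocs → C(7,5) = 21; no grad students → C(9,5) = 126; no professors → C(10,5) = 252.
Add back selections omitting two groups (i.e. drawn from a single group): C(6,5) + C(4,5) + C(3,5) = 6.
By inclusion–exclusion: 1287 − 399 + 6 = 894.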